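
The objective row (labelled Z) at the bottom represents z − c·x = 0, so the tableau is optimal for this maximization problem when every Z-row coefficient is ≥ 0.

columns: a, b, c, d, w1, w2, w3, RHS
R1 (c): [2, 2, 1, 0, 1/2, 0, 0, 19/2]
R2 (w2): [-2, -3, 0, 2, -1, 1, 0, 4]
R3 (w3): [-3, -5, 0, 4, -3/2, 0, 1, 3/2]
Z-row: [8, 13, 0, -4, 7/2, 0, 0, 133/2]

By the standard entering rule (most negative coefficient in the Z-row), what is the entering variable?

d

Negative Z-row entries: d: -4.
The most negative is -4 in column d, so d enters.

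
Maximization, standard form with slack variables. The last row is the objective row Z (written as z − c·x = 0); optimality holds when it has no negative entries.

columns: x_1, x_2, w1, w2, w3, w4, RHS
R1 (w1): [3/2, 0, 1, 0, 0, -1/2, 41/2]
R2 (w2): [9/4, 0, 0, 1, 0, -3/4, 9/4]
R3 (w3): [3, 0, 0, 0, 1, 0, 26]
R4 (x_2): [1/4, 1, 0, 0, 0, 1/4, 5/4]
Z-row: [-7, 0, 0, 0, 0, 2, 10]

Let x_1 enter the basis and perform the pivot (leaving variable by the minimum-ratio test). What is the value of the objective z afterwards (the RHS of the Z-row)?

Ratio test on column x_1 — row 1: (41/2)/(3/2) = 41/3; row 2: (9/4)/(9/4) = 1; row 3: 26/3 = 26/3; row 4: (5/4)/(1/4) = 5. Minimum is 1 at row 2 (w2 leaves); pivot element 9/4.
Pivot on row 2; the Z-row RHS becomes 10 − (-7)·1 = 17.

17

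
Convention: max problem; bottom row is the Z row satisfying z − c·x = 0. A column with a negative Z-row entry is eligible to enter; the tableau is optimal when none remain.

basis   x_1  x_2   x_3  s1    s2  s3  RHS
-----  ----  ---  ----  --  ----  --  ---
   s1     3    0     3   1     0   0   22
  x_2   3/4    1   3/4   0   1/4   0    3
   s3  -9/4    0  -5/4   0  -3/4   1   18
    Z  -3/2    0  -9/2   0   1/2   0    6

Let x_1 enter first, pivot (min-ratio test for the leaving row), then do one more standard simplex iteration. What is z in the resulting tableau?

24

Ratio test on column x_1 — row 1: 22/3 = 22/3; row 2: 3/(3/4) = 4; row 3: entry -9/4 ≤ 0. Minimum is 4 at row 2 (x_2 leaves); pivot element 3/4.
Pivot on row 2; the Z-row RHS becomes 6 − (-3/2)·4 = 12.
Next entering variable (most negative Z-row entry -3): x_3.
Ratio test on column x_3 — row 1: entry 0 ≤ 0; row 2: 4/1 = 4; row 3: 27/1 = 27. Minimum is 4 at row 2 (x_1 leaves); pivot element 1.
After the second pivot the Z-row RHS is 12 − (-3)·4 = 24.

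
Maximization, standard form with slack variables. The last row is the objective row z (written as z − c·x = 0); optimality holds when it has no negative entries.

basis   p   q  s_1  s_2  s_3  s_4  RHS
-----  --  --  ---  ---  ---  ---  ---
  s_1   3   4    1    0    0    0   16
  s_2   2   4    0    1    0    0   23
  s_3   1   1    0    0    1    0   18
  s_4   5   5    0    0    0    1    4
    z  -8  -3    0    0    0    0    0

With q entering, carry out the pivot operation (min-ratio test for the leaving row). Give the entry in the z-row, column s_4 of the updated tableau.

3/5

Ratio test on column q — row 1: 16/4 = 4; row 2: 23/4 = 23/4; row 3: 18/1 = 18; row 4: 4/5 = 4/5. Minimum is 4/5 at row 4 (s_4 leaves); pivot element 5.
Divide row 4 by 5; eliminate column q from the other rows.
z-row update in column s_4: 0 − (-3)·(1/5) = 3/5.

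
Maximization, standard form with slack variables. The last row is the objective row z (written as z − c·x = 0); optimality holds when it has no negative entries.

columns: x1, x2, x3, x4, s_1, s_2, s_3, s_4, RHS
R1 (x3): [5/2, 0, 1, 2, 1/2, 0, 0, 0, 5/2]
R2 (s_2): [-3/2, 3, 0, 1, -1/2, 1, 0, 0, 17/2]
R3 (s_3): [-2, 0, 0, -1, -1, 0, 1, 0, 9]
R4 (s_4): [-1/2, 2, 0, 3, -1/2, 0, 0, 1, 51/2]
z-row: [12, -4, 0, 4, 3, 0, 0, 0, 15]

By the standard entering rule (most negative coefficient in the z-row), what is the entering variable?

Negative z-row entries: x2: -4.
The most negative is -4 in column x2, so x2 enters.

x2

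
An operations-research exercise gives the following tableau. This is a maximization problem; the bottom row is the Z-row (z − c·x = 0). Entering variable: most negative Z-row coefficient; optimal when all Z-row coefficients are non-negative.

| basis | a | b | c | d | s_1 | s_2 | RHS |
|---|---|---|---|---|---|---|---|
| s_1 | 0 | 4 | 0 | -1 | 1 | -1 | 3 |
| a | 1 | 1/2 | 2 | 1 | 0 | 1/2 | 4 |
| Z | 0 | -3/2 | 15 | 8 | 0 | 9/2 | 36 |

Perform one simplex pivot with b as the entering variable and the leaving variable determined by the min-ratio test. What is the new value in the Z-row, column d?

Ratio test on column b — row 1: 3/4 = 3/4; row 2: 4/(1/2) = 8. Minimum is 3/4 at row 1 (s_1 leaves); pivot element 4.
Divide row 1 by 4; eliminate column b from the other rows.
Z-row update in column d: 8 − (-3/2)·(-1/4) = 61/8.

61/8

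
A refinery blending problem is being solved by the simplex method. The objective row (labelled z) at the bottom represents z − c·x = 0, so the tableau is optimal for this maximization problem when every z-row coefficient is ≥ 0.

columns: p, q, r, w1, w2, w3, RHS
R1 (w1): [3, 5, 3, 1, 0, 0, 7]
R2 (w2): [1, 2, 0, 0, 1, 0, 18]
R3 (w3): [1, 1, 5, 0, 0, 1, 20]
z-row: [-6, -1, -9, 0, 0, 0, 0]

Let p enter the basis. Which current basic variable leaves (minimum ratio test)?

Column p entries and ratios — w1: 7/3 = 7/3; w2: 18/1 = 18; w3: 20/1 = 20.
Smallest ratio is 7/3 in the row of w1, so w1 leaves.

w1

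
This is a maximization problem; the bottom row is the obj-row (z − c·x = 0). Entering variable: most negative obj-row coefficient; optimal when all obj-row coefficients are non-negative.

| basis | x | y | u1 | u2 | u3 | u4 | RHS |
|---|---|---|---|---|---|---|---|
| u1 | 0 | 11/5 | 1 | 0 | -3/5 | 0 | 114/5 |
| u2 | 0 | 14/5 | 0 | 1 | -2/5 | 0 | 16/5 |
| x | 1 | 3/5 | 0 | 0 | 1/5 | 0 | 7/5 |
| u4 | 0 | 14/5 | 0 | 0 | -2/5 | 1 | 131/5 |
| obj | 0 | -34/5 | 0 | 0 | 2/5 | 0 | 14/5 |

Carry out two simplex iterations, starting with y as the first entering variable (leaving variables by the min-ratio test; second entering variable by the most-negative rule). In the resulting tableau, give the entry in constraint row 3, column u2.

Ratio test on column y — row 1: (114/5)/(11/5) = 114/11; row 2: (16/5)/(14/5) = 8/7; row 3: (7/5)/(3/5) = 7/3; row 4: (131/5)/(14/5) = 131/14. Minimum is 8/7 at row 2 (u2 leaves); pivot element 14/5.
Divide row 2 by 14/5; eliminate column y from the other rows.
Second iteration: most negative obj-row entry is -4/7 in column u3, so u3 enters.
Ratio test on column u3 — row 1: entry -2/7 ≤ 0; row 2: entry -1/7 ≤ 0; row 3: (5/7)/(2/7) = 5/2; row 4: entry 0 ≤ 0. Minimum is 5/2 at row 3 (x leaves); pivot element 2/7.
Divide row 3 by 2/7; eliminate column u3 from the other rows.
After both pivots, the entry at constraint row 3, column u2 is -3/4.

-3/4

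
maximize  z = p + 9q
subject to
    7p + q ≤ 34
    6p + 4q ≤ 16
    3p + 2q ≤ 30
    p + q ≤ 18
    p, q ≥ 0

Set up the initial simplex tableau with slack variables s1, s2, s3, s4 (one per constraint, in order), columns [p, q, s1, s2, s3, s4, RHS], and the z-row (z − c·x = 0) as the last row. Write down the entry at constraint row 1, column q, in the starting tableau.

1

Constraint 1 has coefficient 1 on q.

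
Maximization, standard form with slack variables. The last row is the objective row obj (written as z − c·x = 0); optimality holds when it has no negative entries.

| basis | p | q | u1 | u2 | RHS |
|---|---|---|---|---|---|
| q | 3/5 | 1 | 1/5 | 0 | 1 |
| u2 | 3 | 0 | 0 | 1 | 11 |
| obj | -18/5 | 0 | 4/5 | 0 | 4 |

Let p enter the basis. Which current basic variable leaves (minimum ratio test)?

Column p entries and ratios — q: 1/(3/5) = 5/3; u2: 11/3 = 11/3.
Smallest ratio is 5/3 in the row of q, so q leaves.

q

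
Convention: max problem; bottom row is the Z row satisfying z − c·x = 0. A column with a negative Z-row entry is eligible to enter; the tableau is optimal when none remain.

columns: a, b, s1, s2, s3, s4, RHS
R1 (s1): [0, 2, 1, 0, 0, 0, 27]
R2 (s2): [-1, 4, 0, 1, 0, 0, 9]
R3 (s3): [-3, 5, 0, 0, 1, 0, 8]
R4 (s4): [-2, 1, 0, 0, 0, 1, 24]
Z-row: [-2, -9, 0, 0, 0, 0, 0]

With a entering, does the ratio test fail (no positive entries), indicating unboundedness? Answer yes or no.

yes

Every constraint-row entry in column a is ≤ 0, so increasing a is unbounded.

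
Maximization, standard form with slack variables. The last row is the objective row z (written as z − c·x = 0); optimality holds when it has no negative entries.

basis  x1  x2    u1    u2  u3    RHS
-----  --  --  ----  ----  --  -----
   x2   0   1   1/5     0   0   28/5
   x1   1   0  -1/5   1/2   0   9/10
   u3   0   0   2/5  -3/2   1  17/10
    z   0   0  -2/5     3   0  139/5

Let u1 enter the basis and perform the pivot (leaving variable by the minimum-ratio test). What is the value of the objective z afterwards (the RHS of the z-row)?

59/2

Ratio test on column u1 — row 1: (28/5)/(1/5) = 28; row 2: entry -1/5 ≤ 0; row 3: (17/10)/(2/5) = 17/4. Minimum is 17/4 at row 3 (u3 leaves); pivot element 2/5.
Pivot on row 3; the z-row RHS becomes 139/5 − (-2/5)·(17/4) = 59/2.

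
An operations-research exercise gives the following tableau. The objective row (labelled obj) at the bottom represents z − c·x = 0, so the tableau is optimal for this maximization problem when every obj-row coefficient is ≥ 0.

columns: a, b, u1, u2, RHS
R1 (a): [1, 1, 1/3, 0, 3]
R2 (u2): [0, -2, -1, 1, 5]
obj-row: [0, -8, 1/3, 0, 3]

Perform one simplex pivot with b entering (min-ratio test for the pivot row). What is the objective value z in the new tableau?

Ratio test on column b — row 1: 3/1 = 3; row 2: entry -2 ≤ 0. Minimum is 3 at row 1 (a leaves); pivot element 1.
Pivot on row 1; the obj-row RHS becomes 3 − (-8)·3 = 27.

27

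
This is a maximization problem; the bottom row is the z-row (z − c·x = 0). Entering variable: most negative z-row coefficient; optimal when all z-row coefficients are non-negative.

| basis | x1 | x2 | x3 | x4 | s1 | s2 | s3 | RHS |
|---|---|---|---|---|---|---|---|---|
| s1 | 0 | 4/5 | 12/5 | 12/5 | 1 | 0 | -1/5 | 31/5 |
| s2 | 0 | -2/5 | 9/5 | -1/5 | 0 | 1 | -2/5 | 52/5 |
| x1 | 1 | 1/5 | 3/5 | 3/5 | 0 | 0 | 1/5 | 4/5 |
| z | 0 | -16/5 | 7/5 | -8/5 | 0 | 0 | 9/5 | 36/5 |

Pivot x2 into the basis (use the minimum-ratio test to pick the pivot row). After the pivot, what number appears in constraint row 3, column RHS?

Ratio test on column x2 — row 1: (31/5)/(4/5) = 31/4; row 2: entry -2/5 ≤ 0; row 3: (4/5)/(1/5) = 4. Minimum is 4 at row 3 (x1 leaves); pivot element 1/5.
Divide row 3 by 1/5; eliminate column x2 from the other rows.
In the new row 3, the RHS entry is the old entry divided by the pivot: (4/5)/(1/5) = 4.

4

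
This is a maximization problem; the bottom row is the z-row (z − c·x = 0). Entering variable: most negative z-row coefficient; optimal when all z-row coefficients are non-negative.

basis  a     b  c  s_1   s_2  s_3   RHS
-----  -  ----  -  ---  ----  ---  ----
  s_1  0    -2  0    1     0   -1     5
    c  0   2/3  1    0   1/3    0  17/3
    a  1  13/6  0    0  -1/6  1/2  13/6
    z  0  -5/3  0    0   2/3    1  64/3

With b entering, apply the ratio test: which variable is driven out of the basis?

Column b entries and ratios — s_1: -2 ≤ 0, skip; c: (17/3)/(2/3) = 17/2; a: (13/6)/(13/6) = 1.
Smallest ratio is 1 in the row of a, so a leaves.

a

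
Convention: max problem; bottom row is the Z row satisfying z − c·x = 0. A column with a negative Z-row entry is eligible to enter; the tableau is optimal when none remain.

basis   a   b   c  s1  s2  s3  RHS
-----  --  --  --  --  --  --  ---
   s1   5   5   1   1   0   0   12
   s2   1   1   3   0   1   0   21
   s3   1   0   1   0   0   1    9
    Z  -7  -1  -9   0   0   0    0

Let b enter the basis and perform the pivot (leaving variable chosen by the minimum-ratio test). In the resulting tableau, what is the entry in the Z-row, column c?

-44/5

Ratio test on column b — row 1: 12/5 = 12/5; row 2: 21/1 = 21; row 3: entry 0 ≤ 0. Minimum is 12/5 at row 1 (s1 leaves); pivot element 5.
Divide row 1 by 5; eliminate column b from the other rows.
Z-row update in column c: -9 − (-1)·(1/5) = -44/5.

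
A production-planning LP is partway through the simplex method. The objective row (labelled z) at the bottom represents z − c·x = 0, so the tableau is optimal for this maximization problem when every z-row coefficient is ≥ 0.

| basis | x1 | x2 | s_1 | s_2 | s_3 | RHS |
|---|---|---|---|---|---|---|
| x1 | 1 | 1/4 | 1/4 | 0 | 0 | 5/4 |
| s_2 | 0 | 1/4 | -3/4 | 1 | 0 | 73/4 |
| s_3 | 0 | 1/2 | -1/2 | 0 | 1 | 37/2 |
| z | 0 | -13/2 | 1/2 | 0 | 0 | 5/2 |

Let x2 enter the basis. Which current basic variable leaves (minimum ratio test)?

Column x2 entries and ratios — x1: (5/4)/(1/4) = 5; s_2: (73/4)/(1/4) = 73; s_3: (37/2)/(1/2) = 37.
Smallest ratio is 5 in the row of x1, so x1 leaves.

x1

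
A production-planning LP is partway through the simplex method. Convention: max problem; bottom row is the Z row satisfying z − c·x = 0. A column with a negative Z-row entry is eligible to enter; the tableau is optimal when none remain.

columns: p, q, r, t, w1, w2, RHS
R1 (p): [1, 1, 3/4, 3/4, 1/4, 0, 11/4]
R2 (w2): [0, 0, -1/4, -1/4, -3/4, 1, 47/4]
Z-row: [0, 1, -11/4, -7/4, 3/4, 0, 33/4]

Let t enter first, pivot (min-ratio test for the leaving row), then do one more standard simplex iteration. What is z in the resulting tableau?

55/3

Ratio test on column t — row 1: (11/4)/(3/4) = 11/3; row 2: entry -1/4 ≤ 0. Minimum is 11/3 at row 1 (p leaves); pivot element 3/4.
Pivot on row 1; the Z-row RHS becomes 33/4 − (-7/4)·(11/3) = 44/3.
Next entering variable (most negative Z-row entry -1): r.
Ratio test on column r — row 1: (11/3)/1 = 11/3; row 2: entry 0 ≤ 0. Minimum is 11/3 at row 1 (t leaves); pivot element 1.
After the second pivot the Z-row RHS is 44/3 − (-1)·(11/3) = 55/3.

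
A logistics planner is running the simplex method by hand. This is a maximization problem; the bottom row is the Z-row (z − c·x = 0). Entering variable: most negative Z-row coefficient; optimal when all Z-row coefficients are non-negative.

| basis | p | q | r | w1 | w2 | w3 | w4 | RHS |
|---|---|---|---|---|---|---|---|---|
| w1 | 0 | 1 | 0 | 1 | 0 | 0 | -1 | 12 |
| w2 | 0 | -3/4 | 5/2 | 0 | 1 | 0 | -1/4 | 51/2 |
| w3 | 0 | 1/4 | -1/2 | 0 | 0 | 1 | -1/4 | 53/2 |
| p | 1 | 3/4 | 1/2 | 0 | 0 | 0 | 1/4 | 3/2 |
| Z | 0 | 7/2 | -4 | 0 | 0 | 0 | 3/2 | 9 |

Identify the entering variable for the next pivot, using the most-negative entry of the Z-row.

r

Negative Z-row entries: r: -4.
The most negative is -4 in column r, so r enters.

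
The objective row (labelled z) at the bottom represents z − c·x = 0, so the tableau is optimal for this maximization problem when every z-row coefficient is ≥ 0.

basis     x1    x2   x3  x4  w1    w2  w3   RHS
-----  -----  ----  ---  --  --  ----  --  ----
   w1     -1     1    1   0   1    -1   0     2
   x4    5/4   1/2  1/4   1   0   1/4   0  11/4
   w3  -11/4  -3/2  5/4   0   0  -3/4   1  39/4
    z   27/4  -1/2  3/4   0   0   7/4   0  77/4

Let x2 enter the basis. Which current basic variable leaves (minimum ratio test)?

Column x2 entries and ratios — w1: 2/1 = 2; x4: (11/4)/(1/2) = 11/2; w3: -3/2 ≤ 0, skip.
Smallest ratio is 2 in the row of w1, so w1 leaves.

w1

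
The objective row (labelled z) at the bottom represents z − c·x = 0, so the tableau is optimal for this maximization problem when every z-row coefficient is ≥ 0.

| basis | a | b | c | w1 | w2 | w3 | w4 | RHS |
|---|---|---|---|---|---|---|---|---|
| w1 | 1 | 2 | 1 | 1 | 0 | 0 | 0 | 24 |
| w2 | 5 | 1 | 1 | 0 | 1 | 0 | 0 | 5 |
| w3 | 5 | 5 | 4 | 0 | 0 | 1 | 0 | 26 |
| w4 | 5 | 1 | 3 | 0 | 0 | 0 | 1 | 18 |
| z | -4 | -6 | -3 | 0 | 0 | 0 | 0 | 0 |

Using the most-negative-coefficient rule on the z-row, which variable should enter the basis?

Negative z-row entries: a: -4, b: -6, c: -3.
The most negative is -6 in column b, so b enters.

b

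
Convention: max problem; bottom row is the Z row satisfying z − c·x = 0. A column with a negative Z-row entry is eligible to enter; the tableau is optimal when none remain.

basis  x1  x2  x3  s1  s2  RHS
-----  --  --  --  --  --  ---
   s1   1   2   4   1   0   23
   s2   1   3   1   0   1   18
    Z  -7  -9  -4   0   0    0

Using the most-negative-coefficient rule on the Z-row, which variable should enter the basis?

x2

Negative Z-row entries: x1: -7, x2: -9, x3: -4.
The most negative is -9 in column x2, so x2 enters.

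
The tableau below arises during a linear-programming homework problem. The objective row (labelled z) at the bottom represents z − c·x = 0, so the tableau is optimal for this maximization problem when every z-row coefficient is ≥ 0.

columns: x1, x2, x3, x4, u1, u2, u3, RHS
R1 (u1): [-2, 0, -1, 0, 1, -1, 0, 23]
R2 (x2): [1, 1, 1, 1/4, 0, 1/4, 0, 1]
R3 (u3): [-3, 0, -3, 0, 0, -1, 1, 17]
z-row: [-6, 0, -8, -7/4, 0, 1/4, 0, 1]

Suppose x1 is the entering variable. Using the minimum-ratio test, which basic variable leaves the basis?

x2

Column x1 entries and ratios — u1: -2 ≤ 0, skip; x2: 1/1 = 1; u3: -3 ≤ 0, skip.
Smallest ratio is 1 in the row of x2, so x2 leaves.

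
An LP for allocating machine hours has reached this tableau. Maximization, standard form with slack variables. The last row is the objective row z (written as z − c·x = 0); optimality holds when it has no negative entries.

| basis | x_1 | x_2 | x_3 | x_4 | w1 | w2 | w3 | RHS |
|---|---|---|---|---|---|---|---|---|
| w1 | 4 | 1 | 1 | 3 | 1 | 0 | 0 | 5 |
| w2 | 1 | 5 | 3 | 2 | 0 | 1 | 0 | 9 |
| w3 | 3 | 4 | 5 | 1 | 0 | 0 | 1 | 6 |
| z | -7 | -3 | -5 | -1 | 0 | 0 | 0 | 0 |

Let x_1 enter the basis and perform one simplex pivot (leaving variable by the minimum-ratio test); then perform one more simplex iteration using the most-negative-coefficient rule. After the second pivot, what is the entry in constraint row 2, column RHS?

Ratio test on column x_1 — row 1: 5/4 = 5/4; row 2: 9/1 = 9; row 3: 6/3 = 2. Minimum is 5/4 at row 1 (w1 leaves); pivot element 4.
Divide row 1 by 4; eliminate column x_1 from the other rows.
Second iteration: most negative z-row entry is -13/4 in column x_3, so x_3 enters.
Ratio test on column x_3 — row 1: (5/4)/(1/4) = 5; row 2: (31/4)/(11/4) = 31/11; row 3: (9/4)/(17/4) = 9/17. Minimum is 9/17 at row 3 (w3 leaves); pivot element 17/4.
Divide row 3 by 17/4; eliminate column x_3 from the other rows.
After both pivots, the entry at constraint row 2, column RHS is 107/17.

107/17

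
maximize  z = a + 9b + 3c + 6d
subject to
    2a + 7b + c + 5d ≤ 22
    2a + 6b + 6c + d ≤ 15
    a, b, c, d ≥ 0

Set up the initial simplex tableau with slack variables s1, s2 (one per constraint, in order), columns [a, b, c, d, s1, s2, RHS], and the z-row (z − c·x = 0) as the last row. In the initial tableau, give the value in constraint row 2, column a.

2

Constraint 2 has coefficient 2 on a.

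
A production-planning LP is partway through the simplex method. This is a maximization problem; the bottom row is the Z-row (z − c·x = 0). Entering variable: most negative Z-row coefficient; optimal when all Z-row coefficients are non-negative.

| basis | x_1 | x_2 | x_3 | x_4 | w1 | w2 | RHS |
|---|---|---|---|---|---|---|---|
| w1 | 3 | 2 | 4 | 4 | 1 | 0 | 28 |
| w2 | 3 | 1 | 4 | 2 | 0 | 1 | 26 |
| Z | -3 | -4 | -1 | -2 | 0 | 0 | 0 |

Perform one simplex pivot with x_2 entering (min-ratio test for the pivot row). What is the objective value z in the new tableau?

Ratio test on column x_2 — row 1: 28/2 = 14; row 2: 26/1 = 26. Minimum is 14 at row 1 (w1 leaves); pivot element 2.
Pivot on row 1; the Z-row RHS becomes 0 − (-4)·14 = 56.

56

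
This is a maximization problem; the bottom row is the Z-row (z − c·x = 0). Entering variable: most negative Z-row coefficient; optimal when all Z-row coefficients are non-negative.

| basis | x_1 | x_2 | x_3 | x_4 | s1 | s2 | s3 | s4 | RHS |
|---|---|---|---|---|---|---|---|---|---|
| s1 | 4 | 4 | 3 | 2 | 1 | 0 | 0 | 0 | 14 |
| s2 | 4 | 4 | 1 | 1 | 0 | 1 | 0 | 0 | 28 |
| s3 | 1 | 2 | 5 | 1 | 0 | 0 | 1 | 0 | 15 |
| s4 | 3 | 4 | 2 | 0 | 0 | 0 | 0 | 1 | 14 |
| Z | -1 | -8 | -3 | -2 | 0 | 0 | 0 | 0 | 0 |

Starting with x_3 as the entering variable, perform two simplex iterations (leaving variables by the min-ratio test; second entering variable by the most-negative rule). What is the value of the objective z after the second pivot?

Ratio test on column x_3 — row 1: 14/3 = 14/3; row 2: 28/1 = 28; row 3: 15/5 = 3; row 4: 14/2 = 7. Minimum is 3 at row 3 (s3 leaves); pivot element 5.
Pivot on row 3; the Z-row RHS becomes 0 − (-3)·3 = 9.
Next entering variable (most negative Z-row entry -34/5): x_2.
Ratio test on column x_2 — row 1: 5/(14/5) = 25/14; row 2: 25/(18/5) = 125/18; row 3: 3/(2/5) = 15/2; row 4: 8/(16/5) = 5/2. Minimum is 25/14 at row 1 (s1 leaves); pivot element 14/5.
After the second pivot the Z-row RHS is 9 − (-34/5)·(25/14) = 148/7.

148/7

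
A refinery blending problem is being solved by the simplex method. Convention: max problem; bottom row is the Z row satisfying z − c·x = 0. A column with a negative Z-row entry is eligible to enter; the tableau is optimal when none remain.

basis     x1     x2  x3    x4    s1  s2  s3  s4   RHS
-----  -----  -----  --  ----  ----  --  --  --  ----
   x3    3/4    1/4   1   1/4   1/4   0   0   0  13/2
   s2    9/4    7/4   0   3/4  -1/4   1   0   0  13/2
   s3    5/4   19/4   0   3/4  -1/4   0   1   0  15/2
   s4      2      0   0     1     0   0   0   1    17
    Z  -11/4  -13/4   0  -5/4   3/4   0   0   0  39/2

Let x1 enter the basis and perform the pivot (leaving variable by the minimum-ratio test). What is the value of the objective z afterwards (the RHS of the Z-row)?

247/9

Ratio test on column x1 — row 1: (13/2)/(3/4) = 26/3; row 2: (13/2)/(9/4) = 26/9; row 3: (15/2)/(5/4) = 6; row 4: 17/2 = 17/2. Minimum is 26/9 at row 2 (s2 leaves); pivot element 9/4.
Pivot on row 2; the Z-row RHS becomes 39/2 − (-11/4)·(26/9) = 247/9.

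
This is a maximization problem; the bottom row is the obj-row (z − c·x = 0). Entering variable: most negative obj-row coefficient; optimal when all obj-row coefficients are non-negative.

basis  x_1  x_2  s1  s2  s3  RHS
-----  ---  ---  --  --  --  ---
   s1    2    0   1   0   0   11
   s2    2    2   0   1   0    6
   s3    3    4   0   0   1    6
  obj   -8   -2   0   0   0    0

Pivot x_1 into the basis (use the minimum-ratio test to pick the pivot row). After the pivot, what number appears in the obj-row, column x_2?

Ratio test on column x_1 — row 1: 11/2 = 11/2; row 2: 6/2 = 3; row 3: 6/3 = 2. Minimum is 2 at row 3 (s3 leaves); pivot element 3.
Divide row 3 by 3; eliminate column x_1 from the other rows.
obj-row update in column x_2: -2 − (-8)·(4/3) = 26/3.

26/3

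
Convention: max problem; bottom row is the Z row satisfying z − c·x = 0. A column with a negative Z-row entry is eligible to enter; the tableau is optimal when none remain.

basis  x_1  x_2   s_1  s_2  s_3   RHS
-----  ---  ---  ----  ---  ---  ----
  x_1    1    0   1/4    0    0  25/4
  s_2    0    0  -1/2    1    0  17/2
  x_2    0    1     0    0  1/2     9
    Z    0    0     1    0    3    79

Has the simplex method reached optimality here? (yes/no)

yes

Every Z-row coefficient is ≥ 0, so the tableau is optimal.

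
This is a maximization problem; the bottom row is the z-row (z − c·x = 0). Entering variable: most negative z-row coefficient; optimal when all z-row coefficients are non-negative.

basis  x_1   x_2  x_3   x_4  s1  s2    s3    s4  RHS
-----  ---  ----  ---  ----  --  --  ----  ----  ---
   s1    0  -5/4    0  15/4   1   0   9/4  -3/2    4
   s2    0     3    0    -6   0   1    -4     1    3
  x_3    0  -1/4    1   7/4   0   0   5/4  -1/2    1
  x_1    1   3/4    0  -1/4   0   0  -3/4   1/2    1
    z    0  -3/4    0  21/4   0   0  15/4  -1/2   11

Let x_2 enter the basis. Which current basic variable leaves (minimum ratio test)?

Column x_2 entries and ratios — s1: -5/4 ≤ 0, skip; s2: 3/3 = 1; x_3: -1/4 ≤ 0, skip; x_1: 1/(3/4) = 4/3.
Smallest ratio is 1 in the row of s2, so s2 leaves.

s2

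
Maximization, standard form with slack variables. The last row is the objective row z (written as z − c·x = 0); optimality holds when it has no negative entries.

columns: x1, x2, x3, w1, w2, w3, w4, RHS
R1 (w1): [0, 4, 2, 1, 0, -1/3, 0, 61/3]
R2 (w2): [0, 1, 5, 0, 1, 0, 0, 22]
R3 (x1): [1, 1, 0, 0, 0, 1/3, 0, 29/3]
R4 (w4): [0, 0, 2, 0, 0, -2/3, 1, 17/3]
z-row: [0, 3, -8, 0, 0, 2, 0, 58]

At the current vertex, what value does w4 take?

w4 is basic (row 4); its value is the RHS of that row, 17/3.

17/3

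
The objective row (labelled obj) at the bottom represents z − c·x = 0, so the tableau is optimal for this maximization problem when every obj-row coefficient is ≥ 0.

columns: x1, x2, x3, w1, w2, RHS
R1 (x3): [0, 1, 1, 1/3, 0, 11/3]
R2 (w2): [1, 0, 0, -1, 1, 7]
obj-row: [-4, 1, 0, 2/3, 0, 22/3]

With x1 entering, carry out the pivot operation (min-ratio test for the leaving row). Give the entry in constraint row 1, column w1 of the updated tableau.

1/3

Ratio test on column x1 — row 1: entry 0 ≤ 0; row 2: 7/1 = 7. Minimum is 7 at row 2 (w2 leaves); pivot element 1.
Divide row 2 by 1; eliminate column x1 from the other rows.
Row 1 update in column w1: 1/3 − 0·(-1) = 1/3.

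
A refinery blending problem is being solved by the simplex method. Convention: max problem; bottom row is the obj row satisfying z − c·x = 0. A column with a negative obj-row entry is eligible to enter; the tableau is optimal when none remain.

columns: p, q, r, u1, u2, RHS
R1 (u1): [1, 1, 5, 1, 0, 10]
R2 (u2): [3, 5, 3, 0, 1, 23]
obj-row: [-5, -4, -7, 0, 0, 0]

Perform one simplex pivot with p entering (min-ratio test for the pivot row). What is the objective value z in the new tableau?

Ratio test on column p — row 1: 10/1 = 10; row 2: 23/3 = 23/3. Minimum is 23/3 at row 2 (u2 leaves); pivot element 3.
Pivot on row 2; the obj-row RHS becomes 0 − (-5)·(23/3) = 115/3.

115/3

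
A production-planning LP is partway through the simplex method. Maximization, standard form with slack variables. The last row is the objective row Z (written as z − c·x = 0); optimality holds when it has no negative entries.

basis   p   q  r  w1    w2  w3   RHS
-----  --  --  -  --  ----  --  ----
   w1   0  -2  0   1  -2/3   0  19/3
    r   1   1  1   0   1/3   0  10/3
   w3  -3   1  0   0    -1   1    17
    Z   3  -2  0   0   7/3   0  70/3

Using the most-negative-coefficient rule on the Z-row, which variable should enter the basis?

Negative Z-row entries: q: -2.
The most negative is -2 in column q, so q enters.

q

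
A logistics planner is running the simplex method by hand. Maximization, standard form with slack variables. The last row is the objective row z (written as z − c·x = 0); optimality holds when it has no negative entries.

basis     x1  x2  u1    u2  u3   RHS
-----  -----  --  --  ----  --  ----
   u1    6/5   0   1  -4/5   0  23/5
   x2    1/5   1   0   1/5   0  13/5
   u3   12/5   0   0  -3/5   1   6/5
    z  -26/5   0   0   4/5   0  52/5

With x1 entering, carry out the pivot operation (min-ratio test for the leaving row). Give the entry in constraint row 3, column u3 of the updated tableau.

5/12

Ratio test on column x1 — row 1: (23/5)/(6/5) = 23/6; row 2: (13/5)/(1/5) = 13; row 3: (6/5)/(12/5) = 1/2. Minimum is 1/2 at row 3 (u3 leaves); pivot element 12/5.
Divide row 3 by 12/5; eliminate column x1 from the other rows.
In the new row 3, the u3 entry is the old entry divided by the pivot: 1/(12/5) = 5/12.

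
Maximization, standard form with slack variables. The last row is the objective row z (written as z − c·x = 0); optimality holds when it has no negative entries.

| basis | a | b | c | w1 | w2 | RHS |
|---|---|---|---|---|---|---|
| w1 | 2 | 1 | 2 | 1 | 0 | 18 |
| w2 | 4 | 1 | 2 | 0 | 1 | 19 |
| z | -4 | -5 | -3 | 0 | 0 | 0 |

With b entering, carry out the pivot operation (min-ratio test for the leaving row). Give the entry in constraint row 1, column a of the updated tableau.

2

Ratio test on column b — row 1: 18/1 = 18; row 2: 19/1 = 19. Minimum is 18 at row 1 (w1 leaves); pivot element 1.
Divide row 1 by 1; eliminate column b from the other rows.
In the new row 1, the a entry is the old entry divided by the pivot: 2/1 = 2.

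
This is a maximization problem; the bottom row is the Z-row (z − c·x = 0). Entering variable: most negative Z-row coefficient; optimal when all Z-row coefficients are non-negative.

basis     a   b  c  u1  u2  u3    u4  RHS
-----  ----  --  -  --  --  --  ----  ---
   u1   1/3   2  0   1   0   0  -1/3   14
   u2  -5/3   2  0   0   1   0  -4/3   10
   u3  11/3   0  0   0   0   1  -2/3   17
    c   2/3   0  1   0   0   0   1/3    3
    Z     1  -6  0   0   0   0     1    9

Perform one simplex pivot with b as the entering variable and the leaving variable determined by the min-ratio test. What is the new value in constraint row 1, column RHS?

4

Ratio test on column b — row 1: 14/2 = 7; row 2: 10/2 = 5; row 3: entry 0 ≤ 0; row 4: entry 0 ≤ 0. Minimum is 5 at row 2 (u2 leaves); pivot element 2.
Divide row 2 by 2; eliminate column b from the other rows.
Row 1 update in column RHS: 14 − 2·5 = 4.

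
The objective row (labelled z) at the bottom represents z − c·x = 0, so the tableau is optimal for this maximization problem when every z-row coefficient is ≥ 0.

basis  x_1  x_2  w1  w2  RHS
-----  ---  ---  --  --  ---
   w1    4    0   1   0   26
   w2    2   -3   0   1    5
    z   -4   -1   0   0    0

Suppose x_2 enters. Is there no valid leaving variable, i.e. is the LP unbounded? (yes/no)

Every constraint-row entry in column x_2 is ≤ 0, so increasing x_2 is unbounded.

yes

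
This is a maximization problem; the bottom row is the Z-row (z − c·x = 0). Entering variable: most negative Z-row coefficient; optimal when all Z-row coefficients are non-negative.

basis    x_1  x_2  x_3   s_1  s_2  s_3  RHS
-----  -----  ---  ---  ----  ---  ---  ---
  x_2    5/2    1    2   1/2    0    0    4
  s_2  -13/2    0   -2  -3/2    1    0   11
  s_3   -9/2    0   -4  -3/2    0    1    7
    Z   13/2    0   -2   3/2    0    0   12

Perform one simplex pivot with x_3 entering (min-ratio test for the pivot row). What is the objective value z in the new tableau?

Ratio test on column x_3 — row 1: 4/2 = 2; row 2: entry -2 ≤ 0; row 3: entry -4 ≤ 0. Minimum is 2 at row 1 (x_2 leaves); pivot element 2.
Pivot on row 1; the Z-row RHS becomes 12 − (-2)·2 = 16.

16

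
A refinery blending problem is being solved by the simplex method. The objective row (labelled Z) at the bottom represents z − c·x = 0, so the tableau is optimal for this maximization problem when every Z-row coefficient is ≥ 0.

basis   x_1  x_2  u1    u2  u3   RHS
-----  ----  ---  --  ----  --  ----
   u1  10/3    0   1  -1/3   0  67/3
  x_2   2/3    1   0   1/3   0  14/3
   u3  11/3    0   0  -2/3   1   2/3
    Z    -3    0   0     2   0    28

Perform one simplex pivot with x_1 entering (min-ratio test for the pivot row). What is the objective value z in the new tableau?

Ratio test on column x_1 — row 1: (67/3)/(10/3) = 67/10; row 2: (14/3)/(2/3) = 7; row 3: (2/3)/(11/3) = 2/11. Minimum is 2/11 at row 3 (u3 leaves); pivot element 11/3.
Pivot on row 3; the Z-row RHS becomes 28 − (-3)·(2/11) = 314/11.

314/11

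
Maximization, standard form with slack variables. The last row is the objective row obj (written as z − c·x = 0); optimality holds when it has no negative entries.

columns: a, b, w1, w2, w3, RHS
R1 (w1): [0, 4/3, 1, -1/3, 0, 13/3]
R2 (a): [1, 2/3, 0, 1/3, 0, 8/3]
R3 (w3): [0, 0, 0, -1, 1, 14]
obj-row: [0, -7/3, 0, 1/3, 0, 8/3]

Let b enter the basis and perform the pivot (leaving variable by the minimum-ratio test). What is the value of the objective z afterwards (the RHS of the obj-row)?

Ratio test on column b — row 1: (13/3)/(4/3) = 13/4; row 2: (8/3)/(2/3) = 4; row 3: entry 0 ≤ 0. Minimum is 13/4 at row 1 (w1 leaves); pivot element 4/3.
Pivot on row 1; the obj-row RHS becomes 8/3 − (-7/3)·(13/4) = 41/4.

41/4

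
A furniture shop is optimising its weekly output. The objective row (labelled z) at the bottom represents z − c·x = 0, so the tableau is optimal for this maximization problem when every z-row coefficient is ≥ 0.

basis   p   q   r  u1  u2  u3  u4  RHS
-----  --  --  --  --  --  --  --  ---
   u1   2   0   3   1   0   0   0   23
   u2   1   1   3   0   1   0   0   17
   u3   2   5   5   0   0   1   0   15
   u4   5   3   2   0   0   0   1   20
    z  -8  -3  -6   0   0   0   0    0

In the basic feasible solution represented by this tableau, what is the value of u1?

23

u1 is basic (row 1); its value is the RHS of that row, 23.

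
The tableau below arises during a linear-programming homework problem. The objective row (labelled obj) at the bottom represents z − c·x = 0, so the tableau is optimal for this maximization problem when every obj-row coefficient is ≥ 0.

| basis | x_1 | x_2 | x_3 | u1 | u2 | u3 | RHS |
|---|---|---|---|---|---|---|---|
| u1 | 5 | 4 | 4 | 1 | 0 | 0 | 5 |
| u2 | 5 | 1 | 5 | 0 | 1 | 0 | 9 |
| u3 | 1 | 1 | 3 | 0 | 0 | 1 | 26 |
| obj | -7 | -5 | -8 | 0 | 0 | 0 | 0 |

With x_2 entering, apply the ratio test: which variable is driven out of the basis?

u1

Column x_2 entries and ratios — u1: 5/4 = 5/4; u2: 9/1 = 9; u3: 26/1 = 26.
Smallest ratio is 5/4 in the row of u1, so u1 leaves.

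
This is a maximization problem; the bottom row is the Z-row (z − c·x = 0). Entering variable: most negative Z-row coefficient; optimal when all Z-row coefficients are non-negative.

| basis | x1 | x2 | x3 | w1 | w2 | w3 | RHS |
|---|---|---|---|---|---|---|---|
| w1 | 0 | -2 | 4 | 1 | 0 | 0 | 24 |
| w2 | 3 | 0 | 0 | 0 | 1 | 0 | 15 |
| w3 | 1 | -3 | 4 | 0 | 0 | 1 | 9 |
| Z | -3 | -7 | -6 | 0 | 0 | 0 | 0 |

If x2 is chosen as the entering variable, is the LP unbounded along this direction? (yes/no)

Every constraint-row entry in column x2 is ≤ 0, so increasing x2 is unbounded.

yes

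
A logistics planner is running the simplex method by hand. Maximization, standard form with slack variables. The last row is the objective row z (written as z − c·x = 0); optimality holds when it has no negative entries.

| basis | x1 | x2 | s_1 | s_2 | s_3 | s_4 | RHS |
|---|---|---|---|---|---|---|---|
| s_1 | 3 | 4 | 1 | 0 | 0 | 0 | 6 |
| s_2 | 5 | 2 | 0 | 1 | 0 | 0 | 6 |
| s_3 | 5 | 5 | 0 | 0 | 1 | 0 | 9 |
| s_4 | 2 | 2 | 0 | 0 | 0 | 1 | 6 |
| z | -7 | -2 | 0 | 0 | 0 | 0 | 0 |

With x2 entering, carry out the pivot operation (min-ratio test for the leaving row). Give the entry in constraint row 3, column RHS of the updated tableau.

3/2

Ratio test on column x2 — row 1: 6/4 = 3/2; row 2: 6/2 = 3; row 3: 9/5 = 9/5; row 4: 6/2 = 3. Minimum is 3/2 at row 1 (s_1 leaves); pivot element 4.
Divide row 1 by 4; eliminate column x2 from the other rows.
Row 3 update in column RHS: 9 − 5·(3/2) = 3/2.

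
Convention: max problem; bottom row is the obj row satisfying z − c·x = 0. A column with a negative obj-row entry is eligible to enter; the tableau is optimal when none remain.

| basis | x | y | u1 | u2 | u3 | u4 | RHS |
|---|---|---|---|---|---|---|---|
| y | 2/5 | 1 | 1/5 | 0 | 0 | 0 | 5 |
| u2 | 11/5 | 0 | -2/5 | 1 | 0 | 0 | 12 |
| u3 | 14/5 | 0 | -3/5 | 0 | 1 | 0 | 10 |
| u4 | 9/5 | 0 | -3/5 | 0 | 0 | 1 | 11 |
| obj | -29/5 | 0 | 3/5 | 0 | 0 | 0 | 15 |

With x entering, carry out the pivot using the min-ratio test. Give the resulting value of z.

Ratio test on column x — row 1: 5/(2/5) = 25/2; row 2: 12/(11/5) = 60/11; row 3: 10/(14/5) = 25/7; row 4: 11/(9/5) = 55/9. Minimum is 25/7 at row 3 (u3 leaves); pivot element 14/5.
Pivot on row 3; the obj-row RHS becomes 15 − (-29/5)·(25/7) = 250/7.

250/7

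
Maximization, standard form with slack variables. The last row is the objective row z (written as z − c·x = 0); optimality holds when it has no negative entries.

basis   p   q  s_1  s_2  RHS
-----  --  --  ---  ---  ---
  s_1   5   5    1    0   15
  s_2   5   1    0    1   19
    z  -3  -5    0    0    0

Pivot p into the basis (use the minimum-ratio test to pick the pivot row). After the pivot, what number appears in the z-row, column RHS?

9

Ratio test on column p — row 1: 15/5 = 3; row 2: 19/5 = 19/5. Minimum is 3 at row 1 (s_1 leaves); pivot element 5.
Divide row 1 by 5; eliminate column p from the other rows.
z-row update in column RHS: 0 − (-3)·3 = 9.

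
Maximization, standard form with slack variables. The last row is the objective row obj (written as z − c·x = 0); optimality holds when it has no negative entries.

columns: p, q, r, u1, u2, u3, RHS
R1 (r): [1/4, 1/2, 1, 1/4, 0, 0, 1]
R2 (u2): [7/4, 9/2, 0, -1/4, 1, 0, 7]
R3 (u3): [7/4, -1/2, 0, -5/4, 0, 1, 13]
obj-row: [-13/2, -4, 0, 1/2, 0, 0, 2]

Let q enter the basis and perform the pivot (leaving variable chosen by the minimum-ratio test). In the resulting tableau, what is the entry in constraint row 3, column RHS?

Ratio test on column q — row 1: 1/(1/2) = 2; row 2: 7/(9/2) = 14/9; row 3: entry -1/2 ≤ 0. Minimum is 14/9 at row 2 (u2 leaves); pivot element 9/2.
Divide row 2 by 9/2; eliminate column q from the other rows.
Row 3 update in column RHS: 13 − (-1/2)·(14/9) = 124/9.

124/9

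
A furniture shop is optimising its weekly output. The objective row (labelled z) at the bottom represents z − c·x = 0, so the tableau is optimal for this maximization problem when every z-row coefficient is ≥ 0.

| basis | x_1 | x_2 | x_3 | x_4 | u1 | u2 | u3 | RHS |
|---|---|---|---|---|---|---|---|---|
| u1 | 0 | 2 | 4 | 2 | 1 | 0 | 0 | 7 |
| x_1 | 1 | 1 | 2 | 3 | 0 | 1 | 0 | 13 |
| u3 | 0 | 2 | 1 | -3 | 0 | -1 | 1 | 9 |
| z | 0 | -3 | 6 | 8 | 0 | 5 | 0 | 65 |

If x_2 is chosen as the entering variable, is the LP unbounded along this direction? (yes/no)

no

Column x_2 has positive entries in row(s) 1, 2, 3, so the ratio test bounds it — not unbounded.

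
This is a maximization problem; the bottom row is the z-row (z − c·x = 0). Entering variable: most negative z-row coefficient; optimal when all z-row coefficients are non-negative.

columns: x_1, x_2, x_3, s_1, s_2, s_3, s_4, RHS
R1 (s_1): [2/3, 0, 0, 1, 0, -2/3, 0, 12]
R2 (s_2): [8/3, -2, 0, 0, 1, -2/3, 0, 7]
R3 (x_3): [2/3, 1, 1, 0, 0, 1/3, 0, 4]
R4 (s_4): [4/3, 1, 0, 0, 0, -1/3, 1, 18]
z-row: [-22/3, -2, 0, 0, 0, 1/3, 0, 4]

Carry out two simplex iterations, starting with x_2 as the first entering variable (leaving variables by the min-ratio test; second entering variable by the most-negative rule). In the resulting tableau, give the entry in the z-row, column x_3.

Ratio test on column x_2 — row 1: entry 0 ≤ 0; row 2: entry -2 ≤ 0; row 3: 4/1 = 4; row 4: 18/1 = 18. Minimum is 4 at row 3 (x_3 leaves); pivot element 1.
Divide row 3 by 1; eliminate column x_2 from the other rows.
Second iteration: most negative z-row entry is -6 in column x_1, so x_1 enters.
Ratio test on column x_1 — row 1: 12/(2/3) = 18; row 2: 15/4 = 15/4; row 3: 4/(2/3) = 6; row 4: 14/(2/3) = 21. Minimum is 15/4 at row 2 (s_2 leaves); pivot element 4.
Divide row 2 by 4; eliminate column x_1 from the other rows.
After both pivots, the entry at the z-row, column x_3 is 5.

5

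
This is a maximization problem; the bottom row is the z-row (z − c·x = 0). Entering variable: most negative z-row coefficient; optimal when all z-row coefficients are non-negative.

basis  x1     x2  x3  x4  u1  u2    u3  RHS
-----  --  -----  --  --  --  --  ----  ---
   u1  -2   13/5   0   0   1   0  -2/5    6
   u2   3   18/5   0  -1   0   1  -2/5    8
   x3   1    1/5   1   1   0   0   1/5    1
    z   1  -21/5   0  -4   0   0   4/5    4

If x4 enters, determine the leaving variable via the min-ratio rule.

Column x4 entries and ratios — u1: 0 ≤ 0, skip; u2: -1 ≤ 0, skip; x3: 1/1 = 1.
Smallest ratio is 1 in the row of x3, so x3 leaves.

x3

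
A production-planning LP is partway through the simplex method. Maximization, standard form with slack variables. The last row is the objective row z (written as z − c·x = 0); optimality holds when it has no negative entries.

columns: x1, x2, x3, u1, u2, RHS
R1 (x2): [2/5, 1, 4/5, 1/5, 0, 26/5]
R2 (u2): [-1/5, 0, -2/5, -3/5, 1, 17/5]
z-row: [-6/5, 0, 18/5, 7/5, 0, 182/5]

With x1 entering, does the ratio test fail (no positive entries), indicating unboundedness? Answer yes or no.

no

Column x1 has positive entries in row(s) 1, so the ratio test bounds it — not unbounded.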